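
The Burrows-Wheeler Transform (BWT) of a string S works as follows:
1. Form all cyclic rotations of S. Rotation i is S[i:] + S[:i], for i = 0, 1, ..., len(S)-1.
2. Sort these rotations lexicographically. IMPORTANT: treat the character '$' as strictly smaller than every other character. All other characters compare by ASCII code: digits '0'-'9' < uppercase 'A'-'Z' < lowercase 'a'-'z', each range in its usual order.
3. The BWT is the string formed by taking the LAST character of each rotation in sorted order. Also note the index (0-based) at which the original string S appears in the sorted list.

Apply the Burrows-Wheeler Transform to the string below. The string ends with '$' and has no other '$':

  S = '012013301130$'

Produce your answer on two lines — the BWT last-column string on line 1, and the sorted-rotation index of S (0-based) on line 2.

Answer: 033$200101131
3

Derivation:
All 13 rotations (rotation i = S[i:]+S[:i]):
  rot[0] = 012013301130$
  rot[1] = 12013301130$0
  rot[2] = 2013301130$01
  rot[3] = 013301130$012
  rot[4] = 13301130$0120
  rot[5] = 3301130$01201
  rot[6] = 301130$012013
  rot[7] = 01130$0120133
  rot[8] = 1130$01201330
  rot[9] = 130$012013301
  rot[10] = 30$0120133011
  rot[11] = 0$01201330113
  rot[12] = $012013301130
Sorted (with $ < everything):
  sorted[0] = $012013301130  (last char: '0')
  sorted[1] = 0$01201330113  (last char: '3')
  sorted[2] = 01130$0120133  (last char: '3')
  sorted[3] = 012013301130$  (last char: '$')
  sorted[4] = 013301130$012  (last char: '2')
  sorted[5] = 1130$01201330  (last char: '0')
  sorted[6] = 12013301130$0  (last char: '0')
  sorted[7] = 130$012013301  (last char: '1')
  sorted[8] = 13301130$0120  (last char: '0')
  sorted[9] = 2013301130$01  (last char: '1')
  sorted[10] = 30$0120133011  (last char: '1')
  sorted[11] = 301130$012013  (last char: '3')
  sorted[12] = 3301130$01201  (last char: '1')
Last column: 033$200101131
Original string S is at sorted index 3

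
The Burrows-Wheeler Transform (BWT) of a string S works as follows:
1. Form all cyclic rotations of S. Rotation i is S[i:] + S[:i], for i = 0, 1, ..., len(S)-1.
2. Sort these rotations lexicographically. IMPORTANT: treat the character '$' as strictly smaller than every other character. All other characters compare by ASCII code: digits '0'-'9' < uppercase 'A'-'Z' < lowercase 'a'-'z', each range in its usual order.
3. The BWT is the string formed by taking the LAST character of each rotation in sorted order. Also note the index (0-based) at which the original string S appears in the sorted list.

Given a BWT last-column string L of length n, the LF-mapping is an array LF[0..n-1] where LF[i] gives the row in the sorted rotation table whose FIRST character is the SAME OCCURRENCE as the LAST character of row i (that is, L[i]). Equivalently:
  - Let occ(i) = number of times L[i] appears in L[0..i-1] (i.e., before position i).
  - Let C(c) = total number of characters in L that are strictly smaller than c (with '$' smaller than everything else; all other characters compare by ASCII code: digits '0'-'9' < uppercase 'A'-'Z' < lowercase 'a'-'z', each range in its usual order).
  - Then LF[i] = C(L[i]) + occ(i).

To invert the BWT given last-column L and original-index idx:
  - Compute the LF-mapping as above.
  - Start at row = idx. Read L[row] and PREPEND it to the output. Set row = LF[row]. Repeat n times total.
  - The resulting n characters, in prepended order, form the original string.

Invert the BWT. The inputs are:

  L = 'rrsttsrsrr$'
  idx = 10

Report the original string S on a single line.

LF mapping: 1 2 6 9 10 7 3 8 4 5 0
Walk LF starting at row 10, prepending L[row]:
  step 1: row=10, L[10]='$', prepend. Next row=LF[10]=0
  step 2: row=0, L[0]='r', prepend. Next row=LF[0]=1
  step 3: row=1, L[1]='r', prepend. Next row=LF[1]=2
  step 4: row=2, L[2]='s', prepend. Next row=LF[2]=6
  step 5: row=6, L[6]='r', prepend. Next row=LF[6]=3
  step 6: row=3, L[3]='t', prepend. Next row=LF[3]=9
  step 7: row=9, L[9]='r', prepend. Next row=LF[9]=5
  step 8: row=5, L[5]='s', prepend. Next row=LF[5]=7
  step 9: row=7, L[7]='s', prepend. Next row=LF[7]=8
  step 10: row=8, L[8]='r', prepend. Next row=LF[8]=4
  step 11: row=4, L[4]='t', prepend. Next row=LF[4]=10
Reversed output: trssrtrsrr$

Answer: trssrtrsrr$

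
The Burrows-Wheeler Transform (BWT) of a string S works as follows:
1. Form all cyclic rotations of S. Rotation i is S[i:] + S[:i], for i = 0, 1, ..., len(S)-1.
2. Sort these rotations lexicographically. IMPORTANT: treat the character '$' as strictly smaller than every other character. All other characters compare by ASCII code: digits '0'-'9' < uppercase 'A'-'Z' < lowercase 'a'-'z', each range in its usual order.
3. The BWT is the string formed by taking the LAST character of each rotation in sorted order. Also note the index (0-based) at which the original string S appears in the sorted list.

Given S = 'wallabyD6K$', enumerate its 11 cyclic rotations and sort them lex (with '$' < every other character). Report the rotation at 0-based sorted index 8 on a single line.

All 11 rotations (rotation i = S[i:]+S[:i]):
  rot[0] = wallabyD6K$
  rot[1] = allabyD6K$w
  rot[2] = llabyD6K$wa
  rot[3] = labyD6K$wal
  rot[4] = abyD6K$wall
  rot[5] = byD6K$walla
  rot[6] = yD6K$wallab
  rot[7] = D6K$wallaby
  rot[8] = 6K$wallabyD
  rot[9] = K$wallabyD6
  rot[10] = $wallabyD6K
Sorted (with $ < everything):
  sorted[0] = $wallabyD6K
  sorted[1] = 6K$wallabyD
  sorted[2] = D6K$wallaby
  sorted[3] = K$wallabyD6
  sorted[4] = abyD6K$wall
  sorted[5] = allabyD6K$w
  sorted[6] = byD6K$walla
  sorted[7] = labyD6K$wal
  sorted[8] = llabyD6K$wa
  sorted[9] = wallabyD6K$
  sorted[10] = yD6K$wallab
sorted[8] = llabyD6K$wa

Answer: llabyD6K$wa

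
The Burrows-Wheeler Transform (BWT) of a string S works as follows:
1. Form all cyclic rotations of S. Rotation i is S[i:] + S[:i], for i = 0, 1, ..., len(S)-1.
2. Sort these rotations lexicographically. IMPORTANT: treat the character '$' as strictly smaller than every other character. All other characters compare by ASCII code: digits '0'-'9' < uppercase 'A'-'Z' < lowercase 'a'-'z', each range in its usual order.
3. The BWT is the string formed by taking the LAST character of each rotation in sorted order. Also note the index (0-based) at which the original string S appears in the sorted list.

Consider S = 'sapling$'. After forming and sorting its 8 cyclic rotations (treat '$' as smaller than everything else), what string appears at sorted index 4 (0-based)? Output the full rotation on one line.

All 8 rotations (rotation i = S[i:]+S[:i]):
  rot[0] = sapling$
  rot[1] = apling$s
  rot[2] = pling$sa
  rot[3] = ling$sap
  rot[4] = ing$sapl
  rot[5] = ng$sapli
  rot[6] = g$saplin
  rot[7] = $sapling
Sorted (with $ < everything):
  sorted[0] = $sapling
  sorted[1] = apling$s
  sorted[2] = g$saplin
  sorted[3] = ing$sapl
  sorted[4] = ling$sap
  sorted[5] = ng$sapli
  sorted[6] = pling$sa
  sorted[7] = sapling$
sorted[4] = ling$sap

Answer: ling$sap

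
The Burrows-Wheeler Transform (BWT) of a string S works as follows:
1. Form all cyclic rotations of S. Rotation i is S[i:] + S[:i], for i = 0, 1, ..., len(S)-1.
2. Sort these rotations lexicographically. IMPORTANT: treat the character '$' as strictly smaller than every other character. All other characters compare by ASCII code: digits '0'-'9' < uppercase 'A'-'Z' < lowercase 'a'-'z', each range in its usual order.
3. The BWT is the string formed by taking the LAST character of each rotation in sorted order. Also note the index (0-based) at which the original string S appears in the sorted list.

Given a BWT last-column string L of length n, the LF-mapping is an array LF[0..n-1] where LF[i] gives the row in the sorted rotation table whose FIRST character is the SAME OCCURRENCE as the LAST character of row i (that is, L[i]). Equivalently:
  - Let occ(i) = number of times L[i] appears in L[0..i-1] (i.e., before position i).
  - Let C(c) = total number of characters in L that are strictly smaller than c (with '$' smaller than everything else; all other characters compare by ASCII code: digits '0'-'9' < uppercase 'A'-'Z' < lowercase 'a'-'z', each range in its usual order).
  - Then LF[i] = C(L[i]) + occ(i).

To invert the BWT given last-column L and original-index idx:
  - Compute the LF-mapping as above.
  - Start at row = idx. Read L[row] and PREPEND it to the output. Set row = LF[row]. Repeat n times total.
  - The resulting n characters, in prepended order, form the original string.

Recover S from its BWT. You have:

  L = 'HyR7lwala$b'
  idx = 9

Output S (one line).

Answer: wallaby7RH$

Derivation:
LF mapping: 2 10 3 1 7 9 4 8 5 0 6
Walk LF starting at row 9, prepending L[row]:
  step 1: row=9, L[9]='$', prepend. Next row=LF[9]=0
  step 2: row=0, L[0]='H', prepend. Next row=LF[0]=2
  step 3: row=2, L[2]='R', prepend. Next row=LF[2]=3
  step 4: row=3, L[3]='7', prepend. Next row=LF[3]=1
  step 5: row=1, L[1]='y', prepend. Next row=LF[1]=10
  step 6: row=10, L[10]='b', prepend. Next row=LF[10]=6
  step 7: row=6, L[6]='a', prepend. Next row=LF[6]=4
  step 8: row=4, L[4]='l', prepend. Next row=LF[4]=7
  step 9: row=7, L[7]='l', prepend. Next row=LF[7]=8
  step 10: row=8, L[8]='a', prepend. Next row=LF[8]=5
  step 11: row=5, L[5]='w', prepend. Next row=LF[5]=9
Reversed output: wallaby7RH$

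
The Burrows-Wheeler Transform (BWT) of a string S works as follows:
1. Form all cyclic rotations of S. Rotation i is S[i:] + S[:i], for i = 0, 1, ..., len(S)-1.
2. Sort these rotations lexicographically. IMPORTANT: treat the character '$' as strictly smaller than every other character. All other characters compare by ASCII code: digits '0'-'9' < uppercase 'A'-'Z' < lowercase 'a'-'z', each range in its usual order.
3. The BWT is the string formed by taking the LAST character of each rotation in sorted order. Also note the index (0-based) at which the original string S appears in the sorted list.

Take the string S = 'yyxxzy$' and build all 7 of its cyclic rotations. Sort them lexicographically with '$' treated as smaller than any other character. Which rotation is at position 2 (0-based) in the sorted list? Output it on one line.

All 7 rotations (rotation i = S[i:]+S[:i]):
  rot[0] = yyxxzy$
  rot[1] = yxxzy$y
  rot[2] = xxzy$yy
  rot[3] = xzy$yyx
  rot[4] = zy$yyxx
  rot[5] = y$yyxxz
  rot[6] = $yyxxzy
Sorted (with $ < everything):
  sorted[0] = $yyxxzy
  sorted[1] = xxzy$yy
  sorted[2] = xzy$yyx
  sorted[3] = y$yyxxz
  sorted[4] = yxxzy$y
  sorted[5] = yyxxzy$
  sorted[6] = zy$yyxx
sorted[2] = xzy$yyx

Answer: xzy$yyx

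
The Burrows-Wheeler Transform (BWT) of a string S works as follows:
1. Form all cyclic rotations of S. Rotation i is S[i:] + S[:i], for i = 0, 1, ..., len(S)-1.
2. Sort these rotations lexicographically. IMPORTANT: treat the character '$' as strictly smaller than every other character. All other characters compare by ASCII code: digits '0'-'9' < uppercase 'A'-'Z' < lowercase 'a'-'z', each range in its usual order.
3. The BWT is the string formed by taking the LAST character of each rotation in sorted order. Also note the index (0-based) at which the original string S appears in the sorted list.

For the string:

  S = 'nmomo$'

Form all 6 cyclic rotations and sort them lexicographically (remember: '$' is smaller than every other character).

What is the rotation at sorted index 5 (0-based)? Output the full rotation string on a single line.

Answer: omo$nm

Derivation:
All 6 rotations (rotation i = S[i:]+S[:i]):
  rot[0] = nmomo$
  rot[1] = momo$n
  rot[2] = omo$nm
  rot[3] = mo$nmo
  rot[4] = o$nmom
  rot[5] = $nmomo
Sorted (with $ < everything):
  sorted[0] = $nmomo
  sorted[1] = mo$nmo
  sorted[2] = momo$n
  sorted[3] = nmomo$
  sorted[4] = o$nmom
  sorted[5] = omo$nm
sorted[5] = omo$nm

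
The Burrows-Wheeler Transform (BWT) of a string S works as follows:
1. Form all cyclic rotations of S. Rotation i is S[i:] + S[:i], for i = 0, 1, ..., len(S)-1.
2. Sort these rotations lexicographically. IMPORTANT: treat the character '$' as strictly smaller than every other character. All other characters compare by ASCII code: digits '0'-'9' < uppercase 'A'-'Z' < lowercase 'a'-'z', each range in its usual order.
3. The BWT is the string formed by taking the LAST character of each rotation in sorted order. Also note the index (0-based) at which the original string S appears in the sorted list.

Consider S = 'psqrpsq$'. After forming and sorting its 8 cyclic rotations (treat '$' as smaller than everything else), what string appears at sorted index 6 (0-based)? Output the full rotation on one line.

Answer: sq$psqrp

Derivation:
All 8 rotations (rotation i = S[i:]+S[:i]):
  rot[0] = psqrpsq$
  rot[1] = sqrpsq$p
  rot[2] = qrpsq$ps
  rot[3] = rpsq$psq
  rot[4] = psq$psqr
  rot[5] = sq$psqrp
  rot[6] = q$psqrps
  rot[7] = $psqrpsq
Sorted (with $ < everything):
  sorted[0] = $psqrpsq
  sorted[1] = psq$psqr
  sorted[2] = psqrpsq$
  sorted[3] = q$psqrps
  sorted[4] = qrpsq$ps
  sorted[5] = rpsq$psq
  sorted[6] = sq$psqrp
  sorted[7] = sqrpsq$p
sorted[6] = sq$psqrp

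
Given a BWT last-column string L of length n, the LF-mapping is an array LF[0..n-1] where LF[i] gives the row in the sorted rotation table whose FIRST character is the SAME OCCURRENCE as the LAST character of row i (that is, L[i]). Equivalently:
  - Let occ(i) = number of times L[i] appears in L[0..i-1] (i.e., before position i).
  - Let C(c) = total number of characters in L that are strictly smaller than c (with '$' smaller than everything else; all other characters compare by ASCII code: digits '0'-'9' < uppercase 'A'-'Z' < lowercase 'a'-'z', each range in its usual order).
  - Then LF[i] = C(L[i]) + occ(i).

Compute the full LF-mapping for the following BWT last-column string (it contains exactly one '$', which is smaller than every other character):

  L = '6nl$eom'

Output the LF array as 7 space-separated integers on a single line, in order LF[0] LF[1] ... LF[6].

Char counts: '$':1, '6':1, 'e':1, 'l':1, 'm':1, 'n':1, 'o':1
C (first-col start): C('$')=0, C('6')=1, C('e')=2, C('l')=3, C('m')=4, C('n')=5, C('o')=6
L[0]='6': occ=0, LF[0]=C('6')+0=1+0=1
L[1]='n': occ=0, LF[1]=C('n')+0=5+0=5
L[2]='l': occ=0, LF[2]=C('l')+0=3+0=3
L[3]='$': occ=0, LF[3]=C('$')+0=0+0=0
L[4]='e': occ=0, LF[4]=C('e')+0=2+0=2
L[5]='o': occ=0, LF[5]=C('o')+0=6+0=6
L[6]='m': occ=0, LF[6]=C('m')+0=4+0=4

Answer: 1 5 3 0 2 6 4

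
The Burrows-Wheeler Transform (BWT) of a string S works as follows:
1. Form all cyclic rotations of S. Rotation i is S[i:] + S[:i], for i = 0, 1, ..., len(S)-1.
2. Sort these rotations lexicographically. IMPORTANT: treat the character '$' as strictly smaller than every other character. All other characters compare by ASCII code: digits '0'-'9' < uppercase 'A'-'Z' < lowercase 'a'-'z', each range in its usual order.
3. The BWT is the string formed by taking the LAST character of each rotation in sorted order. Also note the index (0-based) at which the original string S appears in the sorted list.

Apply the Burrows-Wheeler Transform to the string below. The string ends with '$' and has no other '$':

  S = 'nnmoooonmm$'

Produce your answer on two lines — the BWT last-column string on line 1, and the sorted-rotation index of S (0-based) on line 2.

All 11 rotations (rotation i = S[i:]+S[:i]):
  rot[0] = nnmoooonmm$
  rot[1] = nmoooonmm$n
  rot[2] = moooonmm$nn
  rot[3] = oooonmm$nnm
  rot[4] = ooonmm$nnmo
  rot[5] = oonmm$nnmoo
  rot[6] = onmm$nnmooo
  rot[7] = nmm$nnmoooo
  rot[8] = mm$nnmoooon
  rot[9] = m$nnmoooonm
  rot[10] = $nnmoooonmm
Sorted (with $ < everything):
  sorted[0] = $nnmoooonmm  (last char: 'm')
  sorted[1] = m$nnmoooonm  (last char: 'm')
  sorted[2] = mm$nnmoooon  (last char: 'n')
  sorted[3] = moooonmm$nn  (last char: 'n')
  sorted[4] = nmm$nnmoooo  (last char: 'o')
  sorted[5] = nmoooonmm$n  (last char: 'n')
  sorted[6] = nnmoooonmm$  (last char: '$')
  sorted[7] = onmm$nnmooo  (last char: 'o')
  sorted[8] = oonmm$nnmoo  (last char: 'o')
  sorted[9] = ooonmm$nnmo  (last char: 'o')
  sorted[10] = oooonmm$nnm  (last char: 'm')
Last column: mmnnon$ooom
Original string S is at sorted index 6

Answer: mmnnon$ooom
6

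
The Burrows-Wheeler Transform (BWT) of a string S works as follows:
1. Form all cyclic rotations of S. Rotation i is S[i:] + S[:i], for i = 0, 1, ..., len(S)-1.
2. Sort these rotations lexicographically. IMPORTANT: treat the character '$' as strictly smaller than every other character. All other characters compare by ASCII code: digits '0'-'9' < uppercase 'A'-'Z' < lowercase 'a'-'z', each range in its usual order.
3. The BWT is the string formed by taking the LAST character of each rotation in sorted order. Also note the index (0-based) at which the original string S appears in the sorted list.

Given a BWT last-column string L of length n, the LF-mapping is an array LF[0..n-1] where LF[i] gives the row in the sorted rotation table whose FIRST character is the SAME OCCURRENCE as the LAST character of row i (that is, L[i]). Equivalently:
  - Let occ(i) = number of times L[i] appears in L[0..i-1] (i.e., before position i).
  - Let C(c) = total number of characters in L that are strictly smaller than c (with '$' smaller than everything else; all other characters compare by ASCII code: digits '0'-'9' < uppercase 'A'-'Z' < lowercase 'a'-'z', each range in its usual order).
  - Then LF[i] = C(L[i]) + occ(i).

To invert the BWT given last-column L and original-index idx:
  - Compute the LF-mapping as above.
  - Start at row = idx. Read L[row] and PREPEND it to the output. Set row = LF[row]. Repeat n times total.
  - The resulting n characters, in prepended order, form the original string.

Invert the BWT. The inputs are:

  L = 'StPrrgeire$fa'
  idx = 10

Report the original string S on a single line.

Answer: refrigeratPS$

Derivation:
LF mapping: 2 12 1 9 10 7 4 8 11 5 0 6 3
Walk LF starting at row 10, prepending L[row]:
  step 1: row=10, L[10]='$', prepend. Next row=LF[10]=0
  step 2: row=0, L[0]='S', prepend. Next row=LF[0]=2
  step 3: row=2, L[2]='P', prepend. Next row=LF[2]=1
  step 4: row=1, L[1]='t', prepend. Next row=LF[1]=12
  step 5: row=12, L[12]='a', prepend. Next row=LF[12]=3
  step 6: row=3, L[3]='r', prepend. Next row=LF[3]=9
  step 7: row=9, L[9]='e', prepend. Next row=LF[9]=5
  step 8: row=5, L[5]='g', prepend. Next row=LF[5]=7
  step 9: row=7, L[7]='i', prepend. Next row=LF[7]=8
  step 10: row=8, L[8]='r', prepend. Next row=LF[8]=11
  step 11: row=11, L[11]='f', prepend. Next row=LF[11]=6
  step 12: row=6, L[6]='e', prepend. Next row=LF[6]=4
  step 13: row=4, L[4]='r', prepend. Next row=LF[4]=10
Reversed output: refrigeratPS$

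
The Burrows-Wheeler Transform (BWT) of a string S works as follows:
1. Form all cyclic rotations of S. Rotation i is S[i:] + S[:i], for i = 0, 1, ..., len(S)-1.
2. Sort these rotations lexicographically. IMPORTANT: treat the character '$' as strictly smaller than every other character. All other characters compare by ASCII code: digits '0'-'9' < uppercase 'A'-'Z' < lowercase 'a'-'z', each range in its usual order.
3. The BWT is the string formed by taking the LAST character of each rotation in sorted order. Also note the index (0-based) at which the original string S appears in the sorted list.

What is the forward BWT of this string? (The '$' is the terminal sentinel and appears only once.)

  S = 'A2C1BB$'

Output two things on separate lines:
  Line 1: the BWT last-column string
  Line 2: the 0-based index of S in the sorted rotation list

Answer: BCA$B12
3

Derivation:
All 7 rotations (rotation i = S[i:]+S[:i]):
  rot[0] = A2C1BB$
  rot[1] = 2C1BB$A
  rot[2] = C1BB$A2
  rot[3] = 1BB$A2C
  rot[4] = BB$A2C1
  rot[5] = B$A2C1B
  rot[6] = $A2C1BB
Sorted (with $ < everything):
  sorted[0] = $A2C1BB  (last char: 'B')
  sorted[1] = 1BB$A2C  (last char: 'C')
  sorted[2] = 2C1BB$A  (last char: 'A')
  sorted[3] = A2C1BB$  (last char: '$')
  sorted[4] = B$A2C1B  (last char: 'B')
  sorted[5] = BB$A2C1  (last char: '1')
  sorted[6] = C1BB$A2  (last char: '2')
Last column: BCA$B12
Original string S is at sorted index 3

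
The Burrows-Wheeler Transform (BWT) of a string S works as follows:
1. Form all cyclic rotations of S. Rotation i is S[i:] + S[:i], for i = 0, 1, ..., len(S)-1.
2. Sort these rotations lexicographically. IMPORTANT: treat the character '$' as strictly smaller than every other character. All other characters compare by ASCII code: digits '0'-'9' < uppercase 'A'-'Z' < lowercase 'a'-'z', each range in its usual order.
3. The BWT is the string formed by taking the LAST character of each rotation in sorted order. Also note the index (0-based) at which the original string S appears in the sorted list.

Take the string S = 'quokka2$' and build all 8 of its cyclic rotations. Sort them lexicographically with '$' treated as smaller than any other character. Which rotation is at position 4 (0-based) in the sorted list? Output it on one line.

All 8 rotations (rotation i = S[i:]+S[:i]):
  rot[0] = quokka2$
  rot[1] = uokka2$q
  rot[2] = okka2$qu
  rot[3] = kka2$quo
  rot[4] = ka2$quok
  rot[5] = a2$quokk
  rot[6] = 2$quokka
  rot[7] = $quokka2
Sorted (with $ < everything):
  sorted[0] = $quokka2
  sorted[1] = 2$quokka
  sorted[2] = a2$quokk
  sorted[3] = ka2$quok
  sorted[4] = kka2$quo
  sorted[5] = okka2$qu
  sorted[6] = quokka2$
  sorted[7] = uokka2$q
sorted[4] = kka2$quo

Answer: kka2$quo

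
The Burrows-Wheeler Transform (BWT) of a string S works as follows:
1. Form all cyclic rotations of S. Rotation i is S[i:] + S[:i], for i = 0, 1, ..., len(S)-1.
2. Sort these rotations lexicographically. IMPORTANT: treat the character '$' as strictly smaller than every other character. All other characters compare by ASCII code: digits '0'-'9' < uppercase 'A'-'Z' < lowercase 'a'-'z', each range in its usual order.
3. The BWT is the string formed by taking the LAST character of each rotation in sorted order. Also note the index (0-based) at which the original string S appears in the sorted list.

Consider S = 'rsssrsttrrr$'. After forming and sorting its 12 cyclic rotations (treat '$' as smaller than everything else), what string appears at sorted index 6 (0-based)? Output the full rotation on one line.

Answer: srsttrrr$rss

Derivation:
All 12 rotations (rotation i = S[i:]+S[:i]):
  rot[0] = rsssrsttrrr$
  rot[1] = sssrsttrrr$r
  rot[2] = ssrsttrrr$rs
  rot[3] = srsttrrr$rss
  rot[4] = rsttrrr$rsss
  rot[5] = sttrrr$rsssr
  rot[6] = ttrrr$rsssrs
  rot[7] = trrr$rsssrst
  rot[8] = rrr$rsssrstt
  rot[9] = rr$rsssrsttr
  rot[10] = r$rsssrsttrr
  rot[11] = $rsssrsttrrr
Sorted (with $ < everything):
  sorted[0] = $rsssrsttrrr
  sorted[1] = r$rsssrsttrr
  sorted[2] = rr$rsssrsttr
  sorted[3] = rrr$rsssrstt
  sorted[4] = rsssrsttrrr$
  sorted[5] = rsttrrr$rsss
  sorted[6] = srsttrrr$rss
  sorted[7] = ssrsttrrr$rs
  sorted[8] = sssrsttrrr$r
  sorted[9] = sttrrr$rsssr
  sorted[10] = trrr$rsssrst
  sorted[11] = ttrrr$rsssrs
sorted[6] = srsttrrr$rss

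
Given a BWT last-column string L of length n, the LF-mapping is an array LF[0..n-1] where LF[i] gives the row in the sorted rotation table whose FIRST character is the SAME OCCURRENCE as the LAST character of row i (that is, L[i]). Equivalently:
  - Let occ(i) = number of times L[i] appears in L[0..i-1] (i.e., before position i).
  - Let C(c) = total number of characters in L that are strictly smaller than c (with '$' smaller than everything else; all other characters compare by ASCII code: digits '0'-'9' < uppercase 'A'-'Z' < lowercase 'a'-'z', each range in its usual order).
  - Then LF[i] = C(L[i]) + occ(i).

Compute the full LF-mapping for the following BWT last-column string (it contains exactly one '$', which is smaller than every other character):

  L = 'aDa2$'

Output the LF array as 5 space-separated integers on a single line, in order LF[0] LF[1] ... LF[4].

Answer: 3 2 4 1 0

Derivation:
Char counts: '$':1, '2':1, 'D':1, 'a':2
C (first-col start): C('$')=0, C('2')=1, C('D')=2, C('a')=3
L[0]='a': occ=0, LF[0]=C('a')+0=3+0=3
L[1]='D': occ=0, LF[1]=C('D')+0=2+0=2
L[2]='a': occ=1, LF[2]=C('a')+1=3+1=4
L[3]='2': occ=0, LF[3]=C('2')+0=1+0=1
L[4]='$': occ=0, LF[4]=C('$')+0=0+0=0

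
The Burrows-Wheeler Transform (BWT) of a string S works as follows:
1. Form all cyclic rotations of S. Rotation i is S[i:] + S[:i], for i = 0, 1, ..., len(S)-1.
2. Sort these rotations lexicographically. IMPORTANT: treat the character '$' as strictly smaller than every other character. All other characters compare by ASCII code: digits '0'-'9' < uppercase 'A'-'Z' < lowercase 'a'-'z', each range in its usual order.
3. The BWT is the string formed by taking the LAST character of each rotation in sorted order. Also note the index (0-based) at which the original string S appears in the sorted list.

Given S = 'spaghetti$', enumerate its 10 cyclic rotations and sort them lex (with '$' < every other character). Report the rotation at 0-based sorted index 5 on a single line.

Answer: i$spaghett

Derivation:
All 10 rotations (rotation i = S[i:]+S[:i]):
  rot[0] = spaghetti$
  rot[1] = paghetti$s
  rot[2] = aghetti$sp
  rot[3] = ghetti$spa
  rot[4] = hetti$spag
  rot[5] = etti$spagh
  rot[6] = tti$spaghe
  rot[7] = ti$spaghet
  rot[8] = i$spaghett
  rot[9] = $spaghetti
Sorted (with $ < everything):
  sorted[0] = $spaghetti
  sorted[1] = aghetti$sp
  sorted[2] = etti$spagh
  sorted[3] = ghetti$spa
  sorted[4] = hetti$spag
  sorted[5] = i$spaghett
  sorted[6] = paghetti$s
  sorted[7] = spaghetti$
  sorted[8] = ti$spaghet
  sorted[9] = tti$spaghe
sorted[5] = i$spaghett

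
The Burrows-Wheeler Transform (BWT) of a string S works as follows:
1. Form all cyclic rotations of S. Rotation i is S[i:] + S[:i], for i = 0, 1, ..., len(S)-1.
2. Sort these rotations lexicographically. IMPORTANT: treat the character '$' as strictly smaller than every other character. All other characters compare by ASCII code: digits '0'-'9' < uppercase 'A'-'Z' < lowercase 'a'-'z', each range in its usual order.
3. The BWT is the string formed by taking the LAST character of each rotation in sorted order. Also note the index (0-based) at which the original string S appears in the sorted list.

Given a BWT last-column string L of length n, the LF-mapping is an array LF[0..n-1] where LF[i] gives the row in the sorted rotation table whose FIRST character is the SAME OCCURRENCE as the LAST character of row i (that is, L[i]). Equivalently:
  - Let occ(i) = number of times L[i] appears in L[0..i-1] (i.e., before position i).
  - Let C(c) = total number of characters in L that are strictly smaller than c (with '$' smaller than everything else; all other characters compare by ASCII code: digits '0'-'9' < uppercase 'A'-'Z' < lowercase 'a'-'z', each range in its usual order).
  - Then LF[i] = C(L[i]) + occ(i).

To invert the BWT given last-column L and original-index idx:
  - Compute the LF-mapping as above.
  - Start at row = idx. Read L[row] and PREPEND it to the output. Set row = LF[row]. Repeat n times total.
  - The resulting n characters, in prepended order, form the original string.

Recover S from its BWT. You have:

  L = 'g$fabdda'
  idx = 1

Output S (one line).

Answer: abddfag$

Derivation:
LF mapping: 7 0 6 1 3 4 5 2
Walk LF starting at row 1, prepending L[row]:
  step 1: row=1, L[1]='$', prepend. Next row=LF[1]=0
  step 2: row=0, L[0]='g', prepend. Next row=LF[0]=7
  step 3: row=7, L[7]='a', prepend. Next row=LF[7]=2
  step 4: row=2, L[2]='f', prepend. Next row=LF[2]=6
  step 5: row=6, L[6]='d', prepend. Next row=LF[6]=5
  step 6: row=5, L[5]='d', prepend. Next row=LF[5]=4
  step 7: row=4, L[4]='b', prepend. Next row=LF[4]=3
  step 8: row=3, L[3]='a', prepend. Next row=LF[3]=1
Reversed output: abddfag$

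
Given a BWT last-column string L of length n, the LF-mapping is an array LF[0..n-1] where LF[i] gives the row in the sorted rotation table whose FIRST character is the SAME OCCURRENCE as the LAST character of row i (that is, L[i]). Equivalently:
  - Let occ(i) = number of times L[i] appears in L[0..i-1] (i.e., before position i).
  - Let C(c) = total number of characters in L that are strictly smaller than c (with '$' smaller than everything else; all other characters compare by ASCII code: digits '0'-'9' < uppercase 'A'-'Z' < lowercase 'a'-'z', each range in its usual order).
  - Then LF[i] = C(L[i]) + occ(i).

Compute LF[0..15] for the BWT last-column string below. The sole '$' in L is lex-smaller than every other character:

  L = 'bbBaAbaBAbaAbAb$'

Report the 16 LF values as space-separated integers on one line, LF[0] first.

Answer: 10 11 5 7 1 12 8 6 2 13 9 3 14 4 15 0

Derivation:
Char counts: '$':1, 'A':4, 'B':2, 'a':3, 'b':6
C (first-col start): C('$')=0, C('A')=1, C('B')=5, C('a')=7, C('b')=10
L[0]='b': occ=0, LF[0]=C('b')+0=10+0=10
L[1]='b': occ=1, LF[1]=C('b')+1=10+1=11
L[2]='B': occ=0, LF[2]=C('B')+0=5+0=5
L[3]='a': occ=0, LF[3]=C('a')+0=7+0=7
L[4]='A': occ=0, LF[4]=C('A')+0=1+0=1
L[5]='b': occ=2, LF[5]=C('b')+2=10+2=12
L[6]='a': occ=1, LF[6]=C('a')+1=7+1=8
L[7]='B': occ=1, LF[7]=C('B')+1=5+1=6
L[8]='A': occ=1, LF[8]=C('A')+1=1+1=2
L[9]='b': occ=3, LF[9]=C('b')+3=10+3=13
L[10]='a': occ=2, LF[10]=C('a')+2=7+2=9
L[11]='A': occ=2, LF[11]=C('A')+2=1+2=3
L[12]='b': occ=4, LF[12]=C('b')+4=10+4=14
L[13]='A': occ=3, LF[13]=C('A')+3=1+3=4
L[14]='b': occ=5, LF[14]=C('b')+5=10+5=15
L[15]='$': occ=0, LF[15]=C('$')+0=0+0=0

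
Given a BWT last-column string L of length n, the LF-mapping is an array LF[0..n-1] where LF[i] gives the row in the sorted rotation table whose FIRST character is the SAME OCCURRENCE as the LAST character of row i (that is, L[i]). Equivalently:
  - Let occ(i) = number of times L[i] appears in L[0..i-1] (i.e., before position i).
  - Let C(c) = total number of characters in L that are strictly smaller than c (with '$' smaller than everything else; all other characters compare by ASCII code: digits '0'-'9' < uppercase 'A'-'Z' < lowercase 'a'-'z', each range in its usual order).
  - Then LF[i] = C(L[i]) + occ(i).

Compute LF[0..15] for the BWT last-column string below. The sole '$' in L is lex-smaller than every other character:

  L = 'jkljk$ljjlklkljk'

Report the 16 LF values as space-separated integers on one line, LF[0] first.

Char counts: '$':1, 'j':5, 'k':5, 'l':5
C (first-col start): C('$')=0, C('j')=1, C('k')=6, C('l')=11
L[0]='j': occ=0, LF[0]=C('j')+0=1+0=1
L[1]='k': occ=0, LF[1]=C('k')+0=6+0=6
L[2]='l': occ=0, LF[2]=C('l')+0=11+0=11
L[3]='j': occ=1, LF[3]=C('j')+1=1+1=2
L[4]='k': occ=1, LF[4]=C('k')+1=6+1=7
L[5]='$': occ=0, LF[5]=C('$')+0=0+0=0
L[6]='l': occ=1, LF[6]=C('l')+1=11+1=12
L[7]='j': occ=2, LF[7]=C('j')+2=1+2=3
L[8]='j': occ=3, LF[8]=C('j')+3=1+3=4
L[9]='l': occ=2, LF[9]=C('l')+2=11+2=13
L[10]='k': occ=2, LF[10]=C('k')+2=6+2=8
L[11]='l': occ=3, LF[11]=C('l')+3=11+3=14
L[12]='k': occ=3, LF[12]=C('k')+3=6+3=9
L[13]='l': occ=4, LF[13]=C('l')+4=11+4=15
L[14]='j': occ=4, LF[14]=C('j')+4=1+4=5
L[15]='k': occ=4, LF[15]=C('k')+4=6+4=10

Answer: 1 6 11 2 7 0 12 3 4 13 8 14 9 15 5 10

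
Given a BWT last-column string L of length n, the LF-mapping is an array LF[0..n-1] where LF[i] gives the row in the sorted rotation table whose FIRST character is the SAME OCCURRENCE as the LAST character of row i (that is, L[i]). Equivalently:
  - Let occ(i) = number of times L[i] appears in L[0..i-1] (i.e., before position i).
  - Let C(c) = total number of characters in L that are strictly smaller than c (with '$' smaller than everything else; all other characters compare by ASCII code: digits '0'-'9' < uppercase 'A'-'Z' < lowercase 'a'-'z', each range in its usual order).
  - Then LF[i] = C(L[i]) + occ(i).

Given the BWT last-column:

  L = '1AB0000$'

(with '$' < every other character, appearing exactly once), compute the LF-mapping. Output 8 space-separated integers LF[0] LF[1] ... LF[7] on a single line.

Char counts: '$':1, '0':4, '1':1, 'A':1, 'B':1
C (first-col start): C('$')=0, C('0')=1, C('1')=5, C('A')=6, C('B')=7
L[0]='1': occ=0, LF[0]=C('1')+0=5+0=5
L[1]='A': occ=0, LF[1]=C('A')+0=6+0=6
L[2]='B': occ=0, LF[2]=C('B')+0=7+0=7
L[3]='0': occ=0, LF[3]=C('0')+0=1+0=1
L[4]='0': occ=1, LF[4]=C('0')+1=1+1=2
L[5]='0': occ=2, LF[5]=C('0')+2=1+2=3
L[6]='0': occ=3, LF[6]=C('0')+3=1+3=4
L[7]='$': occ=0, LF[7]=C('$')+0=0+0=0

Answer: 5 6 7 1 2 3 4 0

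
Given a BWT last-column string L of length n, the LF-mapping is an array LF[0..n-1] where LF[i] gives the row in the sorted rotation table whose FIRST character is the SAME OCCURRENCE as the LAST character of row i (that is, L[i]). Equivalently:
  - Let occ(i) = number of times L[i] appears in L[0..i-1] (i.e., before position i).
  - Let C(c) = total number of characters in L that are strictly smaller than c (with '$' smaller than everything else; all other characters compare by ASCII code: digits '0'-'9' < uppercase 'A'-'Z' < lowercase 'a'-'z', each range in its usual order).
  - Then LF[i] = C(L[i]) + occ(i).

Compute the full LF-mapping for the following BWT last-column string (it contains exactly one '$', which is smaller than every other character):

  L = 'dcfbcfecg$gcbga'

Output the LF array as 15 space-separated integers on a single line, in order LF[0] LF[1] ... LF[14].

Char counts: '$':1, 'a':1, 'b':2, 'c':4, 'd':1, 'e':1, 'f':2, 'g':3
C (first-col start): C('$')=0, C('a')=1, C('b')=2, C('c')=4, C('d')=8, C('e')=9, C('f')=10, C('g')=12
L[0]='d': occ=0, LF[0]=C('d')+0=8+0=8
L[1]='c': occ=0, LF[1]=C('c')+0=4+0=4
L[2]='f': occ=0, LF[2]=C('f')+0=10+0=10
L[3]='b': occ=0, LF[3]=C('b')+0=2+0=2
L[4]='c': occ=1, LF[4]=C('c')+1=4+1=5
L[5]='f': occ=1, LF[5]=C('f')+1=10+1=11
L[6]='e': occ=0, LF[6]=C('e')+0=9+0=9
L[7]='c': occ=2, LF[7]=C('c')+2=4+2=6
L[8]='g': occ=0, LF[8]=C('g')+0=12+0=12
L[9]='$': occ=0, LF[9]=C('$')+0=0+0=0
L[10]='g': occ=1, LF[10]=C('g')+1=12+1=13
L[11]='c': occ=3, LF[11]=C('c')+3=4+3=7
L[12]='b': occ=1, LF[12]=C('b')+1=2+1=3
L[13]='g': occ=2, LF[13]=C('g')+2=12+2=14
L[14]='a': occ=0, LF[14]=C('a')+0=1+0=1

Answer: 8 4 10 2 5 11 9 6 12 0 13 7 3 14 1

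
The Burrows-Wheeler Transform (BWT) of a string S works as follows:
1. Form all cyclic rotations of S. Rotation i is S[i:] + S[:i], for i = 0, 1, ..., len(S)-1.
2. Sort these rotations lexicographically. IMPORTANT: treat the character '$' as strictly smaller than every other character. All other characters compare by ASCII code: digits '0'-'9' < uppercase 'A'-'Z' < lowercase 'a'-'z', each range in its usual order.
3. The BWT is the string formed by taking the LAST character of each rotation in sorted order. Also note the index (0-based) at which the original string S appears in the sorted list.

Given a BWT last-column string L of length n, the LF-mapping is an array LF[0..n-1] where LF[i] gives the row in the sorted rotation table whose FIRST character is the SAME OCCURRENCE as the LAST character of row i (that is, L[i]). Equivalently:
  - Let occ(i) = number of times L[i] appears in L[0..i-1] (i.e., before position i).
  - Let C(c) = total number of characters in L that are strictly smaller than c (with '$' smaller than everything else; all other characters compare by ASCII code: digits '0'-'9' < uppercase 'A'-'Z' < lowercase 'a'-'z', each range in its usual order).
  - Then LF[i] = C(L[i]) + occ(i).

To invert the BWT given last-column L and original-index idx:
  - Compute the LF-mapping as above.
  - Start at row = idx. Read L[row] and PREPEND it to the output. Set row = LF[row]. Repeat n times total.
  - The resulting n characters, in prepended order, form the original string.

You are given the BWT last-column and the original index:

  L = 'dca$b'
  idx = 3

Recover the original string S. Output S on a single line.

LF mapping: 4 3 1 0 2
Walk LF starting at row 3, prepending L[row]:
  step 1: row=3, L[3]='$', prepend. Next row=LF[3]=0
  step 2: row=0, L[0]='d', prepend. Next row=LF[0]=4
  step 3: row=4, L[4]='b', prepend. Next row=LF[4]=2
  step 4: row=2, L[2]='a', prepend. Next row=LF[2]=1
  step 5: row=1, L[1]='c', prepend. Next row=LF[1]=3
Reversed output: cabd$

Answer: cabd$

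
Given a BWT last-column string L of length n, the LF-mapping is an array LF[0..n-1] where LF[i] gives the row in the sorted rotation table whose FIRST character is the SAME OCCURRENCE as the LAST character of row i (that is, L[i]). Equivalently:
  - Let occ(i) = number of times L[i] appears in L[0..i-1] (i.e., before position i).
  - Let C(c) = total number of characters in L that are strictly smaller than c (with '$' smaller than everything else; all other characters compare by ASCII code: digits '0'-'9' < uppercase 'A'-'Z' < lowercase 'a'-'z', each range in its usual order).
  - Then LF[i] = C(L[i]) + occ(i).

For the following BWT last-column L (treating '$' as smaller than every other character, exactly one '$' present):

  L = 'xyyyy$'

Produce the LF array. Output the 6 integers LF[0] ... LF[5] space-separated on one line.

Answer: 1 2 3 4 5 0

Derivation:
Char counts: '$':1, 'x':1, 'y':4
C (first-col start): C('$')=0, C('x')=1, C('y')=2
L[0]='x': occ=0, LF[0]=C('x')+0=1+0=1
L[1]='y': occ=0, LF[1]=C('y')+0=2+0=2
L[2]='y': occ=1, LF[2]=C('y')+1=2+1=3
L[3]='y': occ=2, LF[3]=C('y')+2=2+2=4
L[4]='y': occ=3, LF[4]=C('y')+3=2+3=5
L[5]='$': occ=0, LF[5]=C('$')+0=0+0=0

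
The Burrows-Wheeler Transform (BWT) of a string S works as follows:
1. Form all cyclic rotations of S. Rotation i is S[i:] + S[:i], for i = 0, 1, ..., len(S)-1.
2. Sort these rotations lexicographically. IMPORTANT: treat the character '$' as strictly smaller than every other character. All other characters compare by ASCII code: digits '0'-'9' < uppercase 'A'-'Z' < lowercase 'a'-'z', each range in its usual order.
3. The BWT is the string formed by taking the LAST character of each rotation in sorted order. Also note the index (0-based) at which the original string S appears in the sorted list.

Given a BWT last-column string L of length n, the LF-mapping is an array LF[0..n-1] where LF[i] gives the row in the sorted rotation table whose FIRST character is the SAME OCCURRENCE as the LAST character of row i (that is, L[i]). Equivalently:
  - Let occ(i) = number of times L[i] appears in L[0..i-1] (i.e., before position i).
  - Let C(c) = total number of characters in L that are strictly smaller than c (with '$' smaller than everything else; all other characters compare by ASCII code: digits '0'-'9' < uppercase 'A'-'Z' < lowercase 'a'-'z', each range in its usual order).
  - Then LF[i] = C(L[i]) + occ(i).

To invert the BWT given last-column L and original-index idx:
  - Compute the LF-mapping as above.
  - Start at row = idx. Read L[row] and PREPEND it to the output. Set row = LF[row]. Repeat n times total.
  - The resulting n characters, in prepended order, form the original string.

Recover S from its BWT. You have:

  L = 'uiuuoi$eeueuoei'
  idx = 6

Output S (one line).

Answer: iieiuueoeuoueu$

Derivation:
LF mapping: 10 5 11 12 8 6 0 1 2 13 3 14 9 4 7
Walk LF starting at row 6, prepending L[row]:
  step 1: row=6, L[6]='$', prepend. Next row=LF[6]=0
  step 2: row=0, L[0]='u', prepend. Next row=LF[0]=10
  step 3: row=10, L[10]='e', prepend. Next row=LF[10]=3
  step 4: row=3, L[3]='u', prepend. Next row=LF[3]=12
  step 5: row=12, L[12]='o', prepend. Next row=LF[12]=9
  step 6: row=9, L[9]='u', prepend. Next row=LF[9]=13
  step 7: row=13, L[13]='e', prepend. Next row=LF[13]=4
  step 8: row=4, L[4]='o', prepend. Next row=LF[4]=8
  step 9: row=8, L[8]='e', prepend. Next row=LF[8]=2
  step 10: row=2, L[2]='u', prepend. Next row=LF[2]=11
  step 11: row=11, L[11]='u', prepend. Next row=LF[11]=14
  step 12: row=14, L[14]='i', prepend. Next row=LF[14]=7
  step 13: row=7, L[7]='e', prepend. Next row=LF[7]=1
  step 14: row=1, L[1]='i', prepend. Next row=LF[1]=5
  step 15: row=5, L[5]='i', prepend. Next row=LF[5]=6
Reversed output: iieiuueoeuoueu$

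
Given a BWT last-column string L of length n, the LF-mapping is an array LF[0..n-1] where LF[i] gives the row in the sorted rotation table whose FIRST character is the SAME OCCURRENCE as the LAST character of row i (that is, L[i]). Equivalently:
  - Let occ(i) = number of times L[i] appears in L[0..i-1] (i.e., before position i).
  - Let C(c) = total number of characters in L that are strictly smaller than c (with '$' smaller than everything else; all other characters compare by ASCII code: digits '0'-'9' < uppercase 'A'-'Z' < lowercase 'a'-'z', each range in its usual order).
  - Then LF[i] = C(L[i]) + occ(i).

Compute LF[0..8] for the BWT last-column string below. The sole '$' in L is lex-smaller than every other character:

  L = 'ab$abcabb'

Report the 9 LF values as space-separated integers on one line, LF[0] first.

Char counts: '$':1, 'a':3, 'b':4, 'c':1
C (first-col start): C('$')=0, C('a')=1, C('b')=4, C('c')=8
L[0]='a': occ=0, LF[0]=C('a')+0=1+0=1
L[1]='b': occ=0, LF[1]=C('b')+0=4+0=4
L[2]='$': occ=0, LF[2]=C('$')+0=0+0=0
L[3]='a': occ=1, LF[3]=C('a')+1=1+1=2
L[4]='b': occ=1, LF[4]=C('b')+1=4+1=5
L[5]='c': occ=0, LF[5]=C('c')+0=8+0=8
L[6]='a': occ=2, LF[6]=C('a')+2=1+2=3
L[7]='b': occ=2, LF[7]=C('b')+2=4+2=6
L[8]='b': occ=3, LF[8]=C('b')+3=4+3=7

Answer: 1 4 0 2 5 8 3 6 7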